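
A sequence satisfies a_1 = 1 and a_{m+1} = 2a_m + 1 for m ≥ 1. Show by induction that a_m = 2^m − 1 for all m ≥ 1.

Base case: a_1 = 1, and 2^1 − 1 = 2 − 1 = 1.
Assume a_j = 2^j − 1 for some j ≥ 1.
Then a_{j+1} = 2a_j + 1 = 2·(2^j − 1) + 1 = 2^{j+1} − 2 + 1 = 2^{j+1} − 1.
So the formula holds for j+1, and by induction a_m = 2^m − 1 for all m ≥ 1.

a_m = 2^m − 1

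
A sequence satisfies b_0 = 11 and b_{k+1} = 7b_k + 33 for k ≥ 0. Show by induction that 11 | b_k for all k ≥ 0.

Base case: b_0 = 11 = 11·1, so 11 | b_0.
Assume 11 | b_j, so b_j = 11t for some integer t.
Then b_{j+1} = 7b_j + 33 = 7·(11t) + 33 = 11(7t + 3), so 11 | b_{j+1}.
By induction, 11 | b_k for all k ≥ 0.

11 | b_k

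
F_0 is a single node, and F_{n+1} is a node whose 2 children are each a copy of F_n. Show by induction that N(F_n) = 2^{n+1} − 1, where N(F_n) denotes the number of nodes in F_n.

Base case: N(F_0) = 1, and 2^{0+1} − 1 = 1.
Assume N(F_k) = 2^{k+1} − 1.
Then N(F_{k+1}) = 1 + 2N(F_k) = 1 + 2(2^{k+1} − 1) = 2^{k+2} − 2 + 1 = 2^{k+2} − 1.
By induction, N(F_n) = 2^{n+1} − 1 for all n ≥ 0.

N(F_n) = 2^{n+1} − 1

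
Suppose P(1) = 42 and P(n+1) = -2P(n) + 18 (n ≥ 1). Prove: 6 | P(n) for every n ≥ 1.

Base case: P(1) = 42 = 6·7, so 6 | P(1).
Assume 6 | P(r), so P(r) = 6t for some integer t.
Then P(r+1) = -2P(r) + 18 = -2·(6t) + 18 = 6(-2t + 3), so 6 | P(r+1).
Hence 6 | P(n) for every n ≥ 1, by induction.

6 | P(n)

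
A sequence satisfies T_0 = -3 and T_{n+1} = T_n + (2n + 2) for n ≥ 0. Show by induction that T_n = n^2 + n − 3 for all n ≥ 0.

Base case: T_0 = -3, and 0^2 + 0 − 3 = -3.
Assume T_r = r^2 + r − 3.
Then T_{r+1} = T_r + (2r + 2) = (r^2 + r − 3) + (2r + 2) = r^2 + 3r − 1,
and (r+1)^2 + (r+1) − 3 = r^2 + 3r − 1.
This completes the inductive step, so T_n = n^2 + n − 3 for all n ≥ 0.

T_n = n^2 + n − 3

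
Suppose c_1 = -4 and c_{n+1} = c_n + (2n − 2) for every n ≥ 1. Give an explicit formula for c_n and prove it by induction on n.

Claim: c_n = n^2 − 3n − 2.

Base case: c_1 = -4, and 1^2 − 3·1 − 2 = -4.
Assume c_m = m^2 − 3m − 2.
Then c_{m+1} = c_m + (2m − 2) = (m^2 − 3m − 2) + (2m − 2) = m^2 − m − 4,
and (m+1)^2 − 3·(m+1) − 2 = m^2 − m − 4.
Hence c_n = n^2 − 3n − 2 for every n ≥ 1, by induction.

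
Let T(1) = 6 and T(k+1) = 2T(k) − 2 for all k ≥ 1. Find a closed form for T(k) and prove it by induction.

Claim: T(k) = 2^{k+1} + 2.

Base case: T(1) = 6, and 2^{1+1} + 2 = 4 + 2 = 6.
Assume T(m) = 2^{m+1} + 2 for some m ≥ 1.
Then T(m+1) = 2T(m) − 2 = 2·(2^{m+1} + 2) − 2 = 2^{m+2} + 4 − 2 = 2^{m+2} + 2.
So the formula holds for m+1, and by induction T(k) = 2^{k+1} + 2 for all k ≥ 1.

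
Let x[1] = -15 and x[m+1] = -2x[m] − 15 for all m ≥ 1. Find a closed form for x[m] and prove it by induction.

Claim: x[m] = 5·(-2)^m − 5.

Base case: x[1] = -15, and 5·(-2)^1 − 5 = -10 − 5 = -15.
Assume x[r] = 5·(-2)^r − 5 for some r ≥ 1.
Then x[r+1] = -2x[r] − 15 = -2·(5·(-2)^r − 5) − 15 = -10·(-2)^r + 10 − 15 = 5·(-2)^{r+1} − 5.
So the formula holds for r+1, and by induction x[m] = 5·(-2)^m − 5 for all m ≥ 1.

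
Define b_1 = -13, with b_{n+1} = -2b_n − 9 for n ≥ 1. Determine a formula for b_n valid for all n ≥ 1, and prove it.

Claim: b_n = 5·(-2)^n − 3.

Base case: b_1 = -13, and 5·(-2)^1 − 3 = -10 − 3 = -13.
Assume b_r = 5·(-2)^r − 3 for some r ≥ 1.
Then b_{r+1} = -2b_r − 9 = -2·(5·(-2)^r − 3) − 9 = -10·(-2)^r + 6 − 9 = 5·(-2)^{r+1} − 3.
By induction, b_n = 5·(-2)^n − 3 for all n ≥ 1.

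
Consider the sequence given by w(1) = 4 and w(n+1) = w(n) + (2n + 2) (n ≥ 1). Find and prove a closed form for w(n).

Claim: w(n) = n^2 + n + 2.

Base case: w(1) = 4, and 1^2 + 1 + 2 = 4.
Assume w(k) = k^2 + k + 2.
Then w(k+1) = w(k) + (2k + 2) = (k^2 + k + 2) + (2k + 2) = k^2 + 3k + 4,
and (k+1)^2 + (k+1) + 2 = k^2 + 3k + 4.
By induction, w(n) = n^2 + n + 2 for all n ≥ 1.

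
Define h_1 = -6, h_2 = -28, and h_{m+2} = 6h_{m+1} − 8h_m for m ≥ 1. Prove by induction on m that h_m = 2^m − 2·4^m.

Base cases: h_1 = -6 and 2^1 − 2·4^1 = -6; h_2 = -28 and 2^2 − 2·4^2 = -28.
Assume h_i = 2^i − 2·4^i for all 1 ≤ i ≤ j, where j ≥ 2.
Then h_{j+1} = 6h_j − 8h_{j−1} = 6·(2^j − 2·4^j) − 8·(2^{j−1} − 2·4^{j−1}) = (6·2 − 8)2^{j−1} − 2·(6·4 − 8)4^{j−1} = 4·2^{j−1} − 32·4^{j−1} = 2^{j+1} − 2·4^{j+1}.
This completes the inductive step, so h_m = 2^m − 2·4^m for all m ≥ 1.

h_m = 2^m − 2·4^m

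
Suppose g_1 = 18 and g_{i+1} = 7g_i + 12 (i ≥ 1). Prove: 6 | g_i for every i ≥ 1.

Base case: g_1 = 18 = 6·3, so 6 | g_1.
Assume 6 | g_m, so g_m = 6t for some integer t.
Then g_{m+1} = 7g_m + 12 = 7·(6t) + 12 = 6(7t + 2), so 6 | g_{m+1}.
This completes the inductive step, so 6 | g_i for all i ≥ 1.

6 | g_i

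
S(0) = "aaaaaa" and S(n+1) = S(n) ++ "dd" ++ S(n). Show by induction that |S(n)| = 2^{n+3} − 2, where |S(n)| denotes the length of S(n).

Base case: |S(0)| = 6, and 2^{0+3} − 2 = 6.
Assume |S(j)| = 2^{j+3} − 2.
Then |S(j+1)| = |S(j)| + 2 + |S(j)| = 2|S(j)| + 2 = 2(2^{j+3} − 2) + 2 = 2^{j+1+3} − 4 + 2 = 2^{j+1+3} − 2.
Hence |S(n)| = 2^{n+3} − 2 for every n ≥ 0, by induction.

|S(n)| = 2^{n+3} − 2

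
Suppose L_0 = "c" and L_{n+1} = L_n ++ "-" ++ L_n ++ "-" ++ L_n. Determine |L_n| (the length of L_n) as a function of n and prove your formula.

Claim: |L_n| = 2·3^n − 1.

Base case: |L_0| = 1, and 2·3^0 − 1 = 1.
Assume |L_m| = 2·3^m − 1.
Then |L_{m+1}| = 3|L_m| + 2 = 3(2·3^m − 1) + 2 = 2·3^{m+1} − 3 + 2 = 2·3^{m+1} − 1.
By induction, |L_n| = 2·3^n − 1 for all n ≥ 0.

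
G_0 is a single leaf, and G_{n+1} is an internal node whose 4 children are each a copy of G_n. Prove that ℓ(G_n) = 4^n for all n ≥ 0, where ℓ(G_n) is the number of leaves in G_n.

Base case: ℓ(G_0) = 1, and 4^0 = 1.
Assume ℓ(G_k) = 4^k.
Then ℓ(G_{k+1}) = 4·ℓ(G_k) = 4·4^k = 4^{k+1}.
Hence ℓ(G_n) = 4^n for every n ≥ 0, by induction.

ℓ(G_n) = 4^n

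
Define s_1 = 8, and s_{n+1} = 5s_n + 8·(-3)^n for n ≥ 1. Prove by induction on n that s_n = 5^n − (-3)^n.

Base case: s_1 = 8, and 5^1 − (-3)^1 = 5 + 3 = 8.
Assume s_k = 5^k − (-3)^k for some k ≥ 1.
Then s_{k+1} = 5s_k + 8·(-3)^k = 5·(5^k − (-3)^k) + 8·(-3)^k = 5^{k+1} − 5·(-3)^k + 8·(-3)^k = 5^{k+1} + 3·(-3)^k = 5^{k+1} − (-3)^{k+1}.
Hence s_n = 5^n − (-3)^n for every n ≥ 1, by induction.

s_n = 5^n − (-3)^n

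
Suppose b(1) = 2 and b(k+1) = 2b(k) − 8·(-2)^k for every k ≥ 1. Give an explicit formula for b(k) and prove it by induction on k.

Claim: b(k) = 3·2^k + 2·(-2)^k.

Base case: b(1) = 2, and 3·2^1 + 2·(-2)^1 = 6 − 4 = 2.
Assume b(r) = 3·2^r + 2·(-2)^r for some r ≥ 1.
Then b(r+1) = 2b(r) − 8·(-2)^r = 2·(3·2^r + 2·(-2)^r) − 8·(-2)^r = 3·2^{r+1} + 4·(-2)^r − 8·(-2)^r = 3·2^{r+1} − 4·(-2)^r = 3·2^{r+1} + 2·(-2)^{r+1}.
Hence b(k) = 3·2^k + 2·(-2)^k for every k ≥ 1, by induction.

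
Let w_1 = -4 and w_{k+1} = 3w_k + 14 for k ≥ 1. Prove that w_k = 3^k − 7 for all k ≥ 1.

Base case: w_1 = -4, and 3^1 − 7 = 3 − 7 = -4.
Assume w_m = 3^m − 7 for some m ≥ 1.
Then w_{m+1} = 3w_m + 14 = 3·(3^m − 7) + 14 = 3^{m+1} − 21 + 14 = 3^{m+1} − 7.
So the formula holds for m+1, and by induction w_k = 3^k − 7 for all k ≥ 1.

w_k = 3^k − 7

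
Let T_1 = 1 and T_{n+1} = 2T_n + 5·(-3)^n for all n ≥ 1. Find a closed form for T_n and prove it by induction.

Claim: T_n = -2^n − (-3)^n.

Base case: T_1 = 1, and -2^1 − (-3)^1 = -2 + 3 = 1.
Assume T_m = -2^m − (-3)^m for some m ≥ 1.
Then T_{m+1} = 2T_m + 5·(-3)^m = 2·(-2^m − (-3)^m) + 5·(-3)^m = -2^{m+1} − 2·(-3)^m + 5·(-3)^m = -2^{m+1} + 3·(-3)^m = -2^{m+1} − (-3)^{m+1}.
By induction, T_n = -2^n − (-3)^n for all n ≥ 1.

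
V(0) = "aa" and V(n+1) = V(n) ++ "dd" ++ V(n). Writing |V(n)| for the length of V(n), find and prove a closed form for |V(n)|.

Claim: |V(n)| = 2^{n+2} − 2.

Base case: |V(0)| = 2, and 2^{0+2} − 2 = 2.
Assume |V(r)| = 2^{r+2} − 2.
Then |V(r+1)| = |V(r)| + 2 + |V(r)| = 2|V(r)| + 2 = 2(2^{r+2} − 2) + 2 = 2^{r+3} − 4 + 2 = 2^{r+3} − 2.
So the formula holds for r+1, and by induction |V(n)| = 2^{n+2} − 2 for all n ≥ 0.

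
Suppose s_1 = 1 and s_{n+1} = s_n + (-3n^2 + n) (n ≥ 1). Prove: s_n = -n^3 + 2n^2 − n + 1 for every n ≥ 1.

Base case: s_1 = 1, and -1^3 + 2·1^2 − 1 + 1 = 1.
Assume s_r = -r^3 + 2r^2 − r + 1.
Then s_{r+1} = s_r + (-3r^2 + r) = (-r^3 + 2r^2 − r + 1) + (-3r^2 + r) = -r^3 − r^2 + 1,
and -(r+1)^3 + 2·(r+1)^2 − (r+1) + 1 = -r^3 − r^2 + 1.
Hence s_n = -n^3 + 2n^2 − n + 1 for every n ≥ 1, by induction.

s_n = -n^3 + 2n^2 − n + 1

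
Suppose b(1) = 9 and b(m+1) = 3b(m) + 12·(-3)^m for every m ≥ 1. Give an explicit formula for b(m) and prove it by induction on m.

Claim: b(m) = 3^m − 2·(-3)^m.

Base case: b(1) = 9, and 3^1 − 2·(-3)^1 = 3 + 6 = 9.
Assume b(k) = 3^k − 2·(-3)^k for some k ≥ 1.
Then b(k+1) = 3b(k) + 12·(-3)^k = 3·(3^k − 2·(-3)^k) + 12·(-3)^k = 3^{k+1} − 6·(-3)^k + 12·(-3)^k = 3^{k+1} + 6·(-3)^k = 3^{k+1} − 2·(-3)^{k+1}.
This completes the inductive step, so b(m) = 3^m − 2·(-3)^m for all m ≥ 1.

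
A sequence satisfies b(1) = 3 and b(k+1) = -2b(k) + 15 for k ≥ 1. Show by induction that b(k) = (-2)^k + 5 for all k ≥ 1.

Base case: b(1) = 3, and (-2)^1 + 5 = -2 + 5 = 3.
Assume b(j) = (-2)^j + 5 for some j ≥ 1.
Then b(j+1) = -2b(j) + 15 = -2·((-2)^j + 5) + 15 = -2·(-2)^j − 10 + 15 = (-2)^{j+1} + 5.
This completes the inductive step, so b(k) = (-2)^k + 5 for all k ≥ 1.

b(k) = (-2)^k + 5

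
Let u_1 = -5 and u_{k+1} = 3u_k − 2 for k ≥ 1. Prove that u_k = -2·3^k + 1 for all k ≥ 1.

Base case: u_1 = -5, and -2·3^1 + 1 = -6 + 1 = -5.
Assume u_j = -2·3^j + 1 for some j ≥ 1.
Then u_{j+1} = 3u_j − 2 = 3·(-2·3^j + 1) − 2 = -6·3^j + 3 − 2 = -2·3^{j+1} + 1.
Hence u_k = -2·3^k + 1 for every k ≥ 1, by induction.

u_k = -2·3^k + 1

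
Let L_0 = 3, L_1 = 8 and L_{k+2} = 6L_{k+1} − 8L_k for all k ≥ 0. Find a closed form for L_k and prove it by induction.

Claim: L_k = 4^k + 2·2^k.

Base cases: L_0 = 3 and 4^0 + 2·2^0 = 3; L_1 = 8 and 4^1 + 2·2^1 = 8.
Assume L_j = 4^j + 2·2^j for all 0 ≤ j ≤ r, where r ≥ 1.
Then L_{r+1} = 6L_r − 8L_{r−1} = 6·(4^r + 2·2^r) − 8·(4^{r−1} + 2·2^{r−1}) = (6·4 − 8)4^{r−1} + 2·(6·2 − 8)2^{r−1} = 16·4^{r−1} + 8·2^{r−1} = 4^{r+1} + 2·2^{r+1}.
This completes the inductive step, so L_k = 4^k + 2·2^k for all k ≥ 0.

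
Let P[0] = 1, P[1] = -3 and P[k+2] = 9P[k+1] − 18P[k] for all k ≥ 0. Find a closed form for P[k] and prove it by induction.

Claim: P[k] = 3·3^k − 2·6^k.

Base cases: P[0] = 1 and 3·3^0 − 2·6^0 = 1; P[1] = -3 and 3·3^1 − 2·6^1 = -3.
Assume P[j] = 3·3^j − 2·6^j for all 0 ≤ j ≤ r, where r ≥ 1.
Then P[r+1] = 9P[r] − 18P[r−1] = 9·(3·3^r − 2·6^r) − 18·(3·3^{r−1} − 2·6^{r−1}) = 3·(9·3 − 18)3^{r−1} − 2·(9·6 − 18)6^{r−1} = 27·3^{r−1} − 72·6^{r−1} = 3·3^{r+1} − 2·6^{r+1}.
Hence P[k] = 3·3^k − 2·6^k for every k ≥ 0, by strong induction.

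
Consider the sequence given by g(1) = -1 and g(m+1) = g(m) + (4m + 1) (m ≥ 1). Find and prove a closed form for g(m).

Claim: g(m) = 2m^2 − m − 2.

Base case: g(1) = -1, and 2·1^2 − 1 − 2 = -1.
Assume g(r) = 2r^2 − r − 2.
Then g(r+1) = g(r) + (4r + 1) = (2r^2 − r − 2) + (4r + 1) = 2r^2 + 3r − 1,
and 2·(r+1)^2 − (r+1) − 2 = 2r^2 + 3r − 1.
This completes the inductive step, so g(m) = 2m^2 − m − 2 for all m ≥ 1.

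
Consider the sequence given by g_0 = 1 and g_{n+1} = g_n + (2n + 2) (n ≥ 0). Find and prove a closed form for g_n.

Claim: g_n = n^2 + n + 1.

Base case: g_0 = 1, and 0^2 + 0 + 1 = 1.
Assume g_j = j^2 + j + 1.
Then g_{j+1} = g_j + (2j + 2) = (j^2 + j + 1) + (2j + 2) = j^2 + 3j + 3,
and (j+1)^2 + (j+1) + 1 = j^2 + 3j + 3.
By induction, g_n = n^2 + n + 1 for all n ≥ 0.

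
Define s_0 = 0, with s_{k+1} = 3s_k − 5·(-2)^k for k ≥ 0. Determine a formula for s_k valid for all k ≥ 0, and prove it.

Claim: s_k = -3^k + (-2)^k.

Base case: s_0 = 0, and -3^0 + (-2)^0 = -1 + 1 = 0.
Assume s_r = -3^r + (-2)^r for some r ≥ 0.
Then s_{r+1} = 3s_r − 5·(-2)^r = 3·(-3^r + (-2)^r) − 5·(-2)^r = -3^{r+1} + 3·(-2)^r − 5·(-2)^r = -3^{r+1} − 2·(-2)^r = -3^{r+1} + (-2)^{r+1}.
So the formula holds for r+1, and by induction s_k = -3^k + (-2)^k for all k ≥ 0.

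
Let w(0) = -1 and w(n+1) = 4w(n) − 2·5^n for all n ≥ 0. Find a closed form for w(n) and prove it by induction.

Claim: w(n) = 4^n − 2·5^n.

Base case: w(0) = -1, and 4^0 − 2·5^0 = 1 − 2 = -1.
Assume w(j) = 4^j − 2·5^j for some j ≥ 0.
Then w(j+1) = 4w(j) − 2·5^j = 4·(4^j − 2·5^j) − 2·5^j = 4^{j+1} − 8·5^j − 2·5^j = 4^{j+1} − 10·5^j = 4^{j+1} − 2·5^{j+1}.
So the formula holds for j+1, and by induction w(n) = 4^n − 2·5^n for all n ≥ 0.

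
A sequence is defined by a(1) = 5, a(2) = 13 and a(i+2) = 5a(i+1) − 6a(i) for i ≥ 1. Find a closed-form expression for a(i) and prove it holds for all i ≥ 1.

Claim: a(i) = 2^i + 3^i.

Base cases: a(1) = 5 and 2^1 + 3^1 = 5; a(2) = 13 and 2^2 + 3^2 = 13.
Assume a(j) = 2^j + 3^j for all 1 ≤ j ≤ m, where m ≥ 2.
Then a(m+1) = 5a(m) − 6a(m−1) = 5·(2^m + 3^m) − 6·(2^{m−1} + 3^{m−1}) = (5·2 − 6)2^{m−1} + (5·3 − 6)3^{m−1} = 4·2^{m−1} + 9·3^{m−1} = 2^{m+1} + 3^{m+1}.
So the formula holds for m+1, and by strong induction a(i) = 2^i + 3^i for all i ≥ 1.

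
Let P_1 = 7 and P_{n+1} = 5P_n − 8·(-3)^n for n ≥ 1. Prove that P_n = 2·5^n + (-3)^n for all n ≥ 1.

Base case: P_1 = 7, and 2·5^1 + (-3)^1 = 10 − 3 = 7.
Assume P_m = 2·5^m + (-3)^m for some m ≥ 1.
Then P_{m+1} = 5P_m − 8·(-3)^m = 5·(2·5^m + (-3)^m) − 8·(-3)^m = 2·5^{m+1} + 5·(-3)^m − 8·(-3)^m = 2·5^{m+1} − 3·(-3)^m = 2·5^{m+1} + (-3)^{m+1}.
Hence P_n = 2·5^n + (-3)^n for every n ≥ 1, by induction.

P_n = 2·5^n + (-3)^n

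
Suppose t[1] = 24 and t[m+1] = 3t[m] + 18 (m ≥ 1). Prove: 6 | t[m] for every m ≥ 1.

Base case: t[1] = 24 = 6·4, so 6 | t[1].
Assume 6 | t[r], so t[r] = 6s for some integer s.
Then t[r+1] = 3t[r] + 18 = 3·(6s) + 18 = 6(3s + 3), so 6 | t[r+1].
Hence 6 | t[m] for every m ≥ 1, by induction.

6 | t[m]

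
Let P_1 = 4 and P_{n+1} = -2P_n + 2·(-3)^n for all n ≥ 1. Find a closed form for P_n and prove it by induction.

Claim: P_n = (-2)^n − 2·(-3)^n.

Base case: P_1 = 4, and (-2)^1 − 2·(-3)^1 = -2 + 6 = 4.
Assume P_m = (-2)^m − 2·(-3)^m for some m ≥ 1.
Then P_{m+1} = -2P_m + 2·(-3)^m = -2·((-2)^m − 2·(-3)^m) + 2·(-3)^m = (-2)^{m+1} + 4·(-3)^m + 2·(-3)^m = (-2)^{m+1} + 6·(-3)^m = (-2)^{m+1} − 2·(-3)^{m+1}.
Hence P_n = (-2)^n − 2·(-3)^n for every n ≥ 1, by induction.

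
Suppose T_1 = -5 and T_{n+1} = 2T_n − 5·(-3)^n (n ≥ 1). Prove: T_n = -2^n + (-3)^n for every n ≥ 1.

Base case: T_1 = -5, and -2^1 + (-3)^1 = -2 − 3 = -5.
Assume T_m = -2^m + (-3)^m for some m ≥ 1.
Then T_{m+1} = 2T_m − 5·(-3)^m = 2·(-2^m + (-3)^m) − 5·(-3)^m = -2^{m+1} + 2·(-3)^m − 5·(-3)^m = -2^{m+1} − 3·(-3)^m = -2^{m+1} + (-3)^{m+1}.
By induction, T_n = -2^n + (-3)^n for all n ≥ 1.

T_n = -2^n + (-3)^n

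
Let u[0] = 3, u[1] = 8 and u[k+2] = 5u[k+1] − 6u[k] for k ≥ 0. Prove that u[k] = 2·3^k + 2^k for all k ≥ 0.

Base cases: u[0] = 3 and 2·3^0 + 2^0 = 3; u[1] = 8 and 2·3^1 + 2^1 = 8.
Assume u[j] = 2·3^j + 2^j for all 0 ≤ j ≤ r, where r ≥ 1.
Then u[r+1] = 5u[r] − 6u[r−1] = 5·(2·3^r + 2^r) − 6·(2·3^{r−1} + 2^{r−1}) = 2·(5·3 − 6)3^{r−1} + (5·2 − 6)2^{r−1} = 18·3^{r−1} + 4·2^{r−1} = 2·3^{r+1} + 2^{r+1}.
By strong induction, u[k] = 2·3^k + 2^k for all k ≥ 0.

u[k] = 2·3^k + 2^k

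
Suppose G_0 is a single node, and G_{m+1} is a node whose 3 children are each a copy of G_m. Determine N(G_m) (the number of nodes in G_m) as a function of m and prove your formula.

Claim: N(G_m) = (3^{m+1} − 1)/2.

Base case: N(G_0) = 1, and (3^{0+1} − 1)/2 = 1.
Assume N(G_j) = (3^{j+1} − 1)/2.
Then N(G_{j+1}) = 1 + 3N(G_j) = 1 + 3·(3^{j+1} − 1)/2 = 1 + (3^{j+2} − 3)/2 = (2 + 3^{j+2} − 3)/2 = (3^{j+2} − 1)/2.
Hence N(G_m) = (3^{m+1} − 1)/2 for every m ≥ 0, by induction.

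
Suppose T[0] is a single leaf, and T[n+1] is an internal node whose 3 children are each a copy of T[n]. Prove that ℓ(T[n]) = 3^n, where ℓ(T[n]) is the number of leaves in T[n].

Base case: ℓ(T[0]) = 1, and 3^0 = 1.
Assume ℓ(T[m]) = 3^m.
Then ℓ(T[m+1]) = 3·ℓ(T[m]) = 3·3^m = 3^{m+1}.
So the formula holds for m+1, and by induction ℓ(T[n]) = 3^n for all n ≥ 0.

ℓ(T[n]) = 3^n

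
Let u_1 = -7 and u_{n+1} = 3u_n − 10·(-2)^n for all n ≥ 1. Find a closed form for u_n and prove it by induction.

Claim: u_n = -3^n + 2·(-2)^n.

Base case: u_1 = -7, and -3^1 + 2·(-2)^1 = -3 − 4 = -7.
Assume u_r = -3^r + 2·(-2)^r for some r ≥ 1.
Then u_{r+1} = 3u_r − 10·(-2)^r = 3·(-3^r + 2·(-2)^r) − 10·(-2)^r = -3^{r+1} + 6·(-2)^r − 10·(-2)^r = -3^{r+1} − 4·(-2)^r = -3^{r+1} + 2·(-2)^{r+1}.
So the formula holds for r+1, and by induction u_n = -3^n + 2·(-2)^n for all n ≥ 1.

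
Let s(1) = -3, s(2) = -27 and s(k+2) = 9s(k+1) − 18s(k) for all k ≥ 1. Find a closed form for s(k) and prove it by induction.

Claim: s(k) = 3^k − 6^k.

Base cases: s(1) = -3 and 3^1 − 6^1 = -3; s(2) = -27 and 3^2 − 6^2 = -27.
Assume s(j) = 3^j − 6^j for all 1 ≤ j ≤ r, where r ≥ 2.
Then s(r+1) = 9s(r) − 18s(r−1) = 9·(3^r − 6^r) − 18·(3^{r−1} − 6^{r−1}) = (9·3 − 18)3^{r−1} − (9·6 − 18)6^{r−1} = 9·3^{r−1} − 36·6^{r−1} = 3^{r+1} − 6^{r+1}.
This completes the inductive step, so s(k) = 3^k − 6^k for all k ≥ 1.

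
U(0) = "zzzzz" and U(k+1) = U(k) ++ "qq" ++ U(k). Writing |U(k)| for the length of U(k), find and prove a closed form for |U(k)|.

Claim: |U(k)| = 7·2^k − 2.

Base case: |U(0)| = 5, and 7·2^0 − 2 = 5.
Assume |U(r)| = 7·2^r − 2.
Then |U(r+1)| = |U(r)| + 2 + |U(r)| = 2|U(r)| + 2 = 2(7·2^r − 2) + 2 = 7·2^{r+1} − 4 + 2 = 7·2^{r+1} − 2.
So the formula holds for r+1, and by induction |U(k)| = 7·2^k − 2 for all k ≥ 0.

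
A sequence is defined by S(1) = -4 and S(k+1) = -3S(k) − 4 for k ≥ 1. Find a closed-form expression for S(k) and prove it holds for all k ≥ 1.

Claim: S(k) = (-3)^k − 1.

Base case: S(1) = -4, and (-3)^1 − 1 = -3 − 1 = -4.
Assume S(r) = (-3)^r − 1 for some r ≥ 1.
Then S(r+1) = -3S(r) − 4 = -3·((-3)^r − 1) − 4 = -3·(-3)^r + 3 − 4 = (-3)^{r+1} − 1.
By induction, S(k) = (-3)^k − 1 for all k ≥ 1.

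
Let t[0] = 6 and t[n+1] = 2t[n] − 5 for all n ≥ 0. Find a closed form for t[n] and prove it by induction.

Claim: t[n] = 2^n + 5.

Base case: t[0] = 6, and 2^0 + 5 = 1 + 5 = 6.
Assume t[r] = 2^r + 5 for some r ≥ 0.
Then t[r+1] = 2t[r] − 5 = 2·(2^r + 5) − 5 = 2^{r+1} + 10 − 5 = 2^{r+1} + 5.
This completes the inductive step, so t[n] = 2^n + 5 for all n ≥ 0.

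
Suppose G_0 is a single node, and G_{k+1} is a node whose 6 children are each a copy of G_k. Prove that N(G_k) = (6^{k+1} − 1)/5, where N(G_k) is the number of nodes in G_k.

Base case: N(G_0) = 1, and (6^{0+1} − 1)/5 = 1.
Assume N(G_r) = (6^{r+1} − 1)/5.
Then N(G_{r+1}) = 1 + 6N(G_r) = 1 + 6·(6^{r+1} − 1)/5 = 1 + (6^{r+2} − 6)/5 = (5 + 6^{r+2} − 6)/5 = (6^{r+2} − 1)/5.
So the formula holds for r+1, and by induction N(G_k) = (6^{k+1} − 1)/5 for all k ≥ 0.

N(G_k) = (6^{k+1} − 1)/5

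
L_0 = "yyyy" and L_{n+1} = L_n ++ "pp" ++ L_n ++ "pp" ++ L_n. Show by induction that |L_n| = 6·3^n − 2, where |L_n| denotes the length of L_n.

Base case: |L_0| = 4, and 6·3^0 − 2 = 4.
Assume |L_m| = 6·3^m − 2.
Then |L_{m+1}| = 3|L_m| + 4 = 3(6·3^m − 2) + 4 = 6·3^{m+1} − 6 + 4 = 6·3^{m+1} − 2.
Hence |L_n| = 6·3^n − 2 for every n ≥ 0, by induction.

|L_n| = 6·3^n − 2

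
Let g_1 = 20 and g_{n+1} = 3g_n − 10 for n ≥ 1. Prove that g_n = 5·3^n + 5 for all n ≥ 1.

Base case: g_1 = 20, and 5·3^1 + 5 = 15 + 5 = 20.
Assume g_m = 5·3^m + 5 for some m ≥ 1.
Then g_{m+1} = 3g_m − 10 = 3·(5·3^m + 5) − 10 = 15·3^m + 15 − 10 = 5·3^{m+1} + 5.
By induction, g_n = 5·3^n + 5 for all n ≥ 1.

g_n = 5·3^n + 5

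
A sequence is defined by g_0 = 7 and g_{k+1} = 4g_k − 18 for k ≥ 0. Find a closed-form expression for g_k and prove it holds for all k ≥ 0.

Claim: g_k = 4^k + 6.

Base case: g_0 = 7, and 4^0 + 6 = 1 + 6 = 7.
Assume g_j = 4^j + 6 for some j ≥ 0.
Then g_{j+1} = 4g_j − 18 = 4·(4^j + 6) − 18 = 4^{j+1} + 24 − 18 = 4^{j+1} + 6.
This completes the inductive step, so g_k = 4^k + 6 for all k ≥ 0.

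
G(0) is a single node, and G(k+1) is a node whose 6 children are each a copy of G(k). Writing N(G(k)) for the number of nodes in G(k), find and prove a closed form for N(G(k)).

Claim: N(G(k)) = (6^{k+1} − 1)/5.

Base case: N(G(0)) = 1, and (6^{0+1} − 1)/5 = 1.
Assume N(G(r)) = (6^{r+1} − 1)/5.
Then N(G(r+1)) = 1 + 6N(G(r)) = 1 + 6·(6^{r+1} − 1)/5 = 1 + (6^{r+2} − 6)/5 = (5 + 6^{r+2} − 6)/5 = (6^{r+2} − 1)/5.
By induction, N(G(k)) = (6^{k+1} − 1)/5 for all k ≥ 0.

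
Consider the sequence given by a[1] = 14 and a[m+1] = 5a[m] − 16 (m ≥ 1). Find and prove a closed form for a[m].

Claim: a[m] = 2·5^m + 4.

Base case: a[1] = 14, and 2·5^1 + 4 = 10 + 4 = 14.
Assume a[k] = 2·5^k + 4 for some k ≥ 1.
Then a[k+1] = 5a[k] − 16 = 5·(2·5^k + 4) − 16 = 10·5^k + 20 − 16 = 2·5^{k+1} + 4.
Hence a[m] = 2·5^m + 4 for every m ≥ 1, by induction.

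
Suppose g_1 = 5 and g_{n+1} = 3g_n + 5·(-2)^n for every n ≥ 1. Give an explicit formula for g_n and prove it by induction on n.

Claim: g_n = 3^n − (-2)^n.

Base case: g_1 = 5, and 3^1 − (-2)^1 = 3 + 2 = 5.
Assume g_r = 3^r − (-2)^r for some r ≥ 1.
Then g_{r+1} = 3g_r + 5·(-2)^r = 3·(3^r − (-2)^r) + 5·(-2)^r = 3^{r+1} − 3·(-2)^r + 5·(-2)^r = 3^{r+1} + 2·(-2)^r = 3^{r+1} − (-2)^{r+1}.
So the formula holds for r+1, and by induction g_n = 3^n − (-2)^n for all n ≥ 1.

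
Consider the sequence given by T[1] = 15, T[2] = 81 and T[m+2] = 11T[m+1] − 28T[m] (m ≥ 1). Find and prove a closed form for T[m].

Claim: T[m] = 2·4^m + 7^m.

Base cases: T[1] = 15 and 2·4^1 + 7^1 = 15; T[2] = 81 and 2·4^2 + 7^2 = 81.
Assume T[j] = 2·4^j + 7^j for all 1 ≤ j ≤ k, where k ≥ 2.
Then T[k+1] = 11T[k] − 28T[k−1] = 11·(2·4^k + 7^k) − 28·(2·4^{k−1} + 7^{k−1}) = 2·(11·4 − 28)4^{k−1} + (11·7 − 28)7^{k−1} = 32·4^{k−1} + 49·7^{k−1} = 2·4^{k+1} + 7^{k+1}.
Hence T[m] = 2·4^m + 7^m for every m ≥ 1, by strong induction.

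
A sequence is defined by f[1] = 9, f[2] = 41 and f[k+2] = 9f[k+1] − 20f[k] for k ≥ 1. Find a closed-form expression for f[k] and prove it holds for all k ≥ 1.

Claim: f[k] = 5^k + 4^k.

Base cases: f[1] = 9 and 5^1 + 4^1 = 9; f[2] = 41 and 5^2 + 4^2 = 41.
Assume f[j] = 5^j + 4^j for all 1 ≤ j ≤ m, where m ≥ 2.
Then f[m+1] = 9f[m] − 20f[m−1] = 9·(5^m + 4^m) − 20·(5^{m−1} + 4^{m−1}) = (9·5 − 20)5^{m−1} + (9·4 − 20)4^{m−1} = 25·5^{m−1} + 16·4^{m−1} = 5^{m+1} + 4^{m+1}.
Hence f[k] = 5^k + 4^k for every k ≥ 1, by strong induction.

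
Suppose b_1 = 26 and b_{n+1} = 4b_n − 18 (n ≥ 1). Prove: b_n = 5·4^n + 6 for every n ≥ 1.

Base case: b_1 = 26, and 5·4^1 + 6 = 20 + 6 = 26.
Assume b_r = 5·4^r + 6 for some r ≥ 1.
Then b_{r+1} = 4b_r − 18 = 4·(5·4^r + 6) − 18 = 20·4^r + 24 − 18 = 5·4^{r+1} + 6.
This completes the inductive step, so b_n = 5·4^n + 6 for all n ≥ 1.

b_n = 5·4^n + 6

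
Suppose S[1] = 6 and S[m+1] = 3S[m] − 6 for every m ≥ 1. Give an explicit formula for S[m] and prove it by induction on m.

Claim: S[m] = 3^m + 3.

Base case: S[1] = 6, and 3^1 + 3 = 3 + 3 = 6.
Assume S[k] = 3^k + 3 for some k ≥ 1.
Then S[k+1] = 3S[k] − 6 = 3·(3^k + 3) − 6 = 3^{k+1} + 9 − 6 = 3^{k+1} + 3.
By induction, S[m] = 3^m + 3 for all m ≥ 1.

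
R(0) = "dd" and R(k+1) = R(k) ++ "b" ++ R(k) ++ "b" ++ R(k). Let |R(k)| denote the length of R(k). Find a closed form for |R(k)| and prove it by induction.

Claim: |R(k)| = 3^{k+1} − 1.

Base case: |R(0)| = 2, and 3^{0+1} − 1 = 2.
Assume |R(j)| = 3^{j+1} − 1.
Then |R(j+1)| = 3|R(j)| + 2 = 3(3^{j+1} − 1) + 2 = 3^{j+2} − 3 + 2 = 3^{j+2} − 1.
So the formula holds for j+1, and by induction |R(k)| = 3^{k+1} − 1 for all k ≥ 0.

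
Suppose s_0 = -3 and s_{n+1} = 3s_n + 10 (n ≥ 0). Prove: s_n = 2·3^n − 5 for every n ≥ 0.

Base case: s_0 = -3, and 2·3^0 − 5 = 2 − 5 = -3.
Assume s_r = 2·3^r − 5 for some r ≥ 0.
Then s_{r+1} = 3s_r + 10 = 3·(2·3^r − 5) + 10 = 6·3^r − 15 + 10 = 2·3^{r+1} − 5.
So the formula holds for r+1, and by induction s_n = 2·3^n − 5 for all n ≥ 0.

s_n = 2·3^n − 5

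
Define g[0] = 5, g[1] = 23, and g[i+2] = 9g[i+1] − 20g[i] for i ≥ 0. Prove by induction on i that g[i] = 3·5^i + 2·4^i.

Base cases: g[0] = 5 and 3·5^0 + 2·4^0 = 5; g[1] = 23 and 3·5^1 + 2·4^1 = 23.
Assume g[j] = 3·5^j + 2·4^j for all 0 ≤ j ≤ r, where r ≥ 1.
Then g[r+1] = 9g[r] − 20g[r−1] = 9·(3·5^r + 2·4^r) − 20·(3·5^{r−1} + 2·4^{r−1}) = 3·(9·5 − 20)5^{r−1} + 2·(9·4 − 20)4^{r−1} = 75·5^{r−1} + 32·4^{r−1} = 3·5^{r+1} + 2·4^{r+1}.
This completes the inductive step, so g[i] = 3·5^i + 2·4^i for all i ≥ 0.

g[i] = 3·5^i + 2·4^i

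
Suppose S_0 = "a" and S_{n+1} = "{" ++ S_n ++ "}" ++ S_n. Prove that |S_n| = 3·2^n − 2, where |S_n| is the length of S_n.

Base case: |S_0| = 1, and 3·2^0 − 2 = 1.
Assume |S_r| = 3·2^r − 2.
Then |S_{r+1}| = 1 + |S_r| + 1 + |S_r| = 2|S_r| + 2 = 2(3·2^r − 2) + 2 = 3·2^{r+1} − 4 + 2 = 3·2^{r+1} − 2.
So the formula holds for r+1, and by induction |S_n| = 3·2^n − 2 for all n ≥ 0.

|S_n| = 3·2^n − 2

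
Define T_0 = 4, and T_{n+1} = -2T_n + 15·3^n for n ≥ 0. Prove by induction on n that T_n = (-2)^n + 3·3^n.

Base case: T_0 = 4, and (-2)^0 + 3·3^0 = 1 + 3 = 4.
Assume T_j = (-2)^j + 3·3^j for some j ≥ 0.
Then T_{j+1} = -2T_j + 15·3^j = -2·((-2)^j + 3·3^j) + 15·3^j = (-2)^{j+1} − 6·3^j + 15·3^j = (-2)^{j+1} + 9·3^j = (-2)^{j+1} + 3·3^{j+1}.
By induction, T_n = (-2)^n + 3·3^n for all n ≥ 0.

T_n = (-2)^n + 3·3^n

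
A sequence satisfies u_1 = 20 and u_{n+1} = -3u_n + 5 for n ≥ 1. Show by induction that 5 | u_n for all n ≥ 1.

Base case: u_1 = 20 = 5·4, so 5 | u_1.
Assume 5 | u_m, so u_m = 5t for some integer t.
Then u_{m+1} = -3u_m + 5 = -3·(5t) + 5 = 5(-3t + 1), so 5 | u_{m+1}.
This completes the inductive step, so 5 | u_n for all n ≥ 1.

5 | u_n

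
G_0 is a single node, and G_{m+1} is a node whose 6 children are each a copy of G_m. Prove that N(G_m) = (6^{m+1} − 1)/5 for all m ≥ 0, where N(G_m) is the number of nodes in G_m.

Base case: N(G_0) = 1, and (6^{0+1} − 1)/5 = 1.
Assume N(G_k) = (6^{k+1} − 1)/5.
Then N(G_{k+1}) = 1 + 6N(G_k) = 1 + 6·(6^{k+1} − 1)/5 = 1 + (6^{k+2} − 6)/5 = (5 + 6^{k+2} − 6)/5 = (6^{k+2} − 1)/5.
By induction, N(G_m) = (6^{m+1} − 1)/5 for all m ≥ 0.

N(G_m) = (6^{m+1} − 1)/5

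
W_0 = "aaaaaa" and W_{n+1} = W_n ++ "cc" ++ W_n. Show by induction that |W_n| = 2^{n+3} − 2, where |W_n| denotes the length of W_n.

Base case: |W_0| = 6, and 2^{0+3} − 2 = 6.
Assume |W_m| = 2^{m+3} − 2.
Then |W_{m+1}| = |W_m| + 2 + |W_m| = 2|W_m| + 2 = 2(2^{m+3} − 2) + 2 = 2^{m+1+3} − 4 + 2 = 2^{m+1+3} − 2.
So the formula holds for m+1, and by induction |W_n| = 2^{n+3} − 2 for all n ≥ 0.

|W_n| = 2^{n+3} − 2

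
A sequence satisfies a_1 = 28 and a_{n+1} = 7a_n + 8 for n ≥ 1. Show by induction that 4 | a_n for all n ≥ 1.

Base case: a_1 = 28 = 4·7, so 4 | a_1.
Assume 4 | a_r, so a_r = 4t for some integer t.
Then a_{r+1} = 7a_r + 8 = 7·(4t) + 8 = 4(7t + 2), so 4 | a_{r+1}.
By induction, 4 | a_n for all n ≥ 1.

4 | a_n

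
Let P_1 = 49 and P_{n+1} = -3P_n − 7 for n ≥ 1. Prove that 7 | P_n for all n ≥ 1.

Base case: P_1 = 49 = 7·7, so 7 | P_1.
Assume 7 | P_k, so P_k = 7t for some integer t.
Then P_{k+1} = -3P_k − 7 = -3·(7t) − 7 = 7(-3t − 1), so 7 | P_{k+1}.
Hence 7 | P_n for every n ≥ 1, by induction.

7 | P_n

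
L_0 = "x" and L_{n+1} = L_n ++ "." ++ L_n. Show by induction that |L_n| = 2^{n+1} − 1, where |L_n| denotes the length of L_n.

Base case: |L_0| = 1, and 2^{0+1} − 1 = 1.
Assume |L_j| = 2^{j+1} − 1.
Then |L_{j+1}| = |L_j| + 1 + |L_j| = 2|L_j| + 1 = 2(2^{j+1} − 1) + 1 = 2^{j+2} − 2 + 1 = 2^{j+2} − 1.
This completes the inductive step, so |L_n| = 2^{n+1} − 1 for all n ≥ 0.

|L_n| = 2^{n+1} − 1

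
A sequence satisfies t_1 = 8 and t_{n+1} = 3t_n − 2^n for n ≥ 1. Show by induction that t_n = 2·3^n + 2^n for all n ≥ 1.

Base case: t_1 = 8, and 2·3^1 + 2^1 = 6 + 2 = 8.
Assume t_r = 2·3^r + 2^r for some r ≥ 1.
Then t_{r+1} = 3t_r − 2^r = 3·(2·3^r + 2^r) − 2^r = 2·3^{r+1} + 3·2^r − 2^r = 2·3^{r+1} + 2·2^r = 2·3^{r+1} + 2^{r+1}.
By induction, t_n = 2·3^n + 2^n for all n ≥ 1.

t_n = 2·3^n + 2^n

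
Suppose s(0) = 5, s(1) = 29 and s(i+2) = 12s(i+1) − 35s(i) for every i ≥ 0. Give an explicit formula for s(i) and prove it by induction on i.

Claim: s(i) = 3·5^i + 2·7^i.

Base cases: s(0) = 5 and 3·5^0 + 2·7^0 = 5; s(1) = 29 and 3·5^1 + 2·7^1 = 29.
Assume s(j) = 3·5^j + 2·7^j for all 0 ≤ j ≤ r, where r ≥ 1.
Then s(r+1) = 12s(r) − 35s(r−1) = 12·(3·5^r + 2·7^r) − 35·(3·5^{r−1} + 2·7^{r−1}) = 3·(12·5 − 35)5^{r−1} + 2·(12·7 − 35)7^{r−1} = 75·5^{r−1} + 98·7^{r−1} = 3·5^{r+1} + 2·7^{r+1}.
This completes the inductive step, so s(i) = 3·5^i + 2·7^i for all i ≥ 0.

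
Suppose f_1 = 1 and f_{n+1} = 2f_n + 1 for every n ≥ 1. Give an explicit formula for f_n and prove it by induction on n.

Claim: f_n = 2^n − 1.

Base case: f_1 = 1, and 2^1 − 1 = 2 − 1 = 1.
Assume f_j = 2^j − 1 for some j ≥ 1.
Then f_{j+1} = 2f_j + 1 = 2·(2^j − 1) + 1 = 2^{j+1} − 2 + 1 = 2^{j+1} − 1.
So the formula holds for j+1, and by induction f_n = 2^n − 1 for all n ≥ 1.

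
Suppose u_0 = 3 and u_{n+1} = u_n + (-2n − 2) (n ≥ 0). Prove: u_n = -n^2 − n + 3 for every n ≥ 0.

Base case: u_0 = 3, and -0^2 − 0 + 3 = 3.
Assume u_r = -r^2 − r + 3.
Then u_{r+1} = u_r + (-2r − 2) = (-r^2 − r + 3) + (-2r − 2) = -r^2 − 3r + 1,
and -(r+1)^2 − (r+1) + 3 = -r^2 − 3r + 1.
By induction, u_n = -n^2 − n + 3 for all n ≥ 0.

u_n = -n^2 − n + 3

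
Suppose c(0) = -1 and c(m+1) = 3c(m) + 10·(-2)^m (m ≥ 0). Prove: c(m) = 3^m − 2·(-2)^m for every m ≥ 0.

Base case: c(0) = -1, and 3^0 − 2·(-2)^0 = 1 − 2 = -1.
Assume c(j) = 3^j − 2·(-2)^j for some j ≥ 0.
Then c(j+1) = 3c(j) + 10·(-2)^j = 3·(3^j − 2·(-2)^j) + 10·(-2)^j = 3^{j+1} − 6·(-2)^j + 10·(-2)^j = 3^{j+1} + 4·(-2)^j = 3^{j+1} − 2·(-2)^{j+1}.
This completes the inductive step, so c(m) = 3^m − 2·(-2)^m for all m ≥ 0.

c(m) = 3^m − 2·(-2)^m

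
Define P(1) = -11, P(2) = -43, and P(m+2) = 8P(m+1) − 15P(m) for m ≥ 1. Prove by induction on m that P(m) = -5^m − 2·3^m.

Base cases: P(1) = -11 and -5^1 − 2·3^1 = -11; P(2) = -43 and -5^2 − 2·3^2 = -43.
Assume P(i) = -5^i − 2·3^i for all 1 ≤ i ≤ j, where j ≥ 2.
Then P(j+1) = 8P(j) − 15P(j−1) = 8·(-5^j − 2·3^j) − 15·(-5^{j−1} − 2·3^{j−1}) = -(8·5 − 15)5^{j−1} − 2·(8·3 − 15)3^{j−1} = -25·5^{j−1} − 18·3^{j−1} = -5^{j+1} − 2·3^{j+1}.
So the formula holds for j+1, and by strong induction P(m) = -5^m − 2·3^m for all m ≥ 1.

P(m) = -5^m − 2·3^m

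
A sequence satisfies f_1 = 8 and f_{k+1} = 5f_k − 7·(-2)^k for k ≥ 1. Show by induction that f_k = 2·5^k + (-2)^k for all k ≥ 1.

Base case: f_1 = 8, and 2·5^1 + (-2)^1 = 10 − 2 = 8.
Assume f_m = 2·5^m + (-2)^m for some m ≥ 1.
Then f_{m+1} = 5f_m − 7·(-2)^m = 5·(2·5^m + (-2)^m) − 7·(-2)^m = 2·5^{m+1} + 5·(-2)^m − 7·(-2)^m = 2·5^{m+1} − 2·(-2)^m = 2·5^{m+1} + (-2)^{m+1}.
Hence f_k = 2·5^k + (-2)^k for every k ≥ 1, by induction.

f_k = 2·5^k + (-2)^k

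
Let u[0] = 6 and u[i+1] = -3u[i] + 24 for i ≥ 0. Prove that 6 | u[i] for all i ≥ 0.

Base case: u[0] = 6 = 6·1, so 6 | u[0].
Assume 6 | u[r], so u[r] = 6t for some integer t.
Then u[r+1] = -3u[r] + 24 = -3·(6t) + 24 = 6(-3t + 4), so 6 | u[r+1].
This completes the inductive step, so 6 | u[i] for all i ≥ 0.

6 | u[i]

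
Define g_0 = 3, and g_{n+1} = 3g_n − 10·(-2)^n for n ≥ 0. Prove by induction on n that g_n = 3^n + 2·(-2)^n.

Base case: g_0 = 3, and 3^0 + 2·(-2)^0 = 1 + 2 = 3.
Assume g_j = 3^j + 2·(-2)^j for some j ≥ 0.
Then g_{j+1} = 3g_j − 10·(-2)^j = 3·(3^j + 2·(-2)^j) − 10·(-2)^j = 3^{j+1} + 6·(-2)^j − 10·(-2)^j = 3^{j+1} − 4·(-2)^j = 3^{j+1} + 2·(-2)^{j+1}.
So the formula holds for j+1, and by induction g_n = 3^n + 2·(-2)^n for all n ≥ 0.

g_n = 3^n + 2·(-2)^n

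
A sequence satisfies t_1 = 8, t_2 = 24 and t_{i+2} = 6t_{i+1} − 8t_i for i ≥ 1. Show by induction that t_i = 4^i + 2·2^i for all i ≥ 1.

Base cases: t_1 = 8 and 4^1 + 2·2^1 = 8; t_2 = 24 and 4^2 + 2·2^2 = 24.
Assume t_p = 4^p + 2·2^p for all 1 ≤ p ≤ j, where j ≥ 2.
Then t_{j+1} = 6t_j − 8t_{j−1} = 6·(4^j + 2·2^j) − 8·(4^{j−1} + 2·2^{j−1}) = (6·4 − 8)4^{j−1} + 2·(6·2 − 8)2^{j−1} = 16·4^{j−1} + 8·2^{j−1} = 4^{j+1} + 2·2^{j+1}.
This completes the inductive step, so t_i = 4^i + 2·2^i for all i ≥ 1.

t_i = 4^i + 2·2^i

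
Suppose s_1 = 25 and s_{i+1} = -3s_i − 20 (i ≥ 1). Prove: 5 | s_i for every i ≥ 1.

Base case: s_1 = 25 = 5·5, so 5 | s_1.
Assume 5 | s_k, so s_k = 5t for some integer t.
Then s_{k+1} = -3s_k − 20 = -3·(5t) − 20 = 5(-3t − 4), so 5 | s_{k+1}.
So the property holds for k+1, and by induction 5 | s_i for all i ≥ 1.

5 | s_i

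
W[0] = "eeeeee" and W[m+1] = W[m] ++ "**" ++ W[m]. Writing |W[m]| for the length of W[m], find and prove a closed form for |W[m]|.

Claim: |W[m]| = 2^{m+3} − 2.

Base case: |W[0]| = 6, and 2^{0+3} − 2 = 6.
Assume |W[j]| = 2^{j+3} − 2.
Then |W[j+1]| = |W[j]| + 2 + |W[j]| = 2|W[j]| + 2 = 2(2^{j+3} − 2) + 2 = 2^{j+1+3} − 4 + 2 = 2^{j+1+3} − 2.
So the formula holds for j+1, and by induction |W[m]| = 2^{m+3} − 2 for all m ≥ 0.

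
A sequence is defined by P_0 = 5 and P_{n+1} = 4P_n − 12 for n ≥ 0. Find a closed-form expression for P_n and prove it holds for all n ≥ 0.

Claim: P_n = 4^n + 4.

Base case: P_0 = 5, and 4^0 + 4 = 1 + 4 = 5.
Assume P_m = 4^m + 4 for some m ≥ 0.
Then P_{m+1} = 4P_m − 12 = 4·(4^m + 4) − 12 = 4^{m+1} + 16 − 12 = 4^{m+1} + 4.
Hence P_n = 4^n + 4 for every n ≥ 0, by induction.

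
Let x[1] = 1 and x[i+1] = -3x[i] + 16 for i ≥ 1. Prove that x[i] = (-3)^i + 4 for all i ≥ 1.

Base case: x[1] = 1, and (-3)^1 + 4 = -3 + 4 = 1.
Assume x[j] = (-3)^j + 4 for some j ≥ 1.
Then x[j+1] = -3x[j] + 16 = -3·((-3)^j + 4) + 16 = -3·(-3)^j − 12 + 16 = (-3)^{j+1} + 4.
This completes the inductive step, so x[i] = (-3)^i + 4 for all i ≥ 1.

x[i] = (-3)^i + 4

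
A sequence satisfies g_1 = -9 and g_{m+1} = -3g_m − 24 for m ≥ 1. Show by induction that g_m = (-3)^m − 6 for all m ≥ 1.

Base case: g_1 = -9, and (-3)^1 − 6 = -3 − 6 = -9.
Assume g_j = (-3)^j − 6 for some j ≥ 1.
Then g_{j+1} = -3g_j − 24 = -3·((-3)^j − 6) − 24 = -3·(-3)^j + 18 − 24 = (-3)^{j+1} − 6.
Hence g_m = (-3)^m − 6 for every m ≥ 1, by induction.

g_m = (-3)^m − 6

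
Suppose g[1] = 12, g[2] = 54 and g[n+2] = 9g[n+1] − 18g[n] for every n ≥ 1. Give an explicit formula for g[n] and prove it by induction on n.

Claim: g[n] = 2·3^n + 6^n.

Base cases: g[1] = 12 and 2·3^1 + 6^1 = 12; g[2] = 54 and 2·3^2 + 6^2 = 54.
Assume g[j] = 2·3^j + 6^j for all 1 ≤ j ≤ k, where k ≥ 2.
Then g[k+1] = 9g[k] − 18g[k−1] = 9·(2·3^k + 6^k) − 18·(2·3^{k−1} + 6^{k−1}) = 2·(9·3 − 18)3^{k−1} + (9·6 − 18)6^{k−1} = 18·3^{k−1} + 36·6^{k−1} = 2·3^{k+1} + 6^{k+1}.
This completes the inductive step, so g[n] = 2·3^n + 6^n for all n ≥ 1.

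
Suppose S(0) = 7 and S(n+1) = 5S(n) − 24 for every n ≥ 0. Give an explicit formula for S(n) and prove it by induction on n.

Claim: S(n) = 5^n + 6.

Base case: S(0) = 7, and 5^0 + 6 = 1 + 6 = 7.
Assume S(m) = 5^m + 6 for some m ≥ 0.
Then S(m+1) = 5S(m) − 24 = 5·(5^m + 6) − 24 = 5^{m+1} + 30 − 24 = 5^{m+1} + 6.
By induction, S(n) = 5^n + 6 for all n ≥ 0.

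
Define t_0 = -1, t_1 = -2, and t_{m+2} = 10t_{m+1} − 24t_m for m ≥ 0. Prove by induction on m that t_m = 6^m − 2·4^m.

Base cases: t_0 = -1 and 6^0 − 2·4^0 = -1; t_1 = -2 and 6^1 − 2·4^1 = -2.
Assume t_i = 6^i − 2·4^i for all 0 ≤ i ≤ j, where j ≥ 1.
Then t_{j+1} = 10t_j − 24t_{j−1} = 10·(6^j − 2·4^j) − 24·(6^{j−1} − 2·4^{j−1}) = (10·6 − 24)6^{j−1} − 2·(10·4 − 24)4^{j−1} = 36·6^{j−1} − 32·4^{j−1} = 6^{j+1} − 2·4^{j+1}.
So the formula holds for j+1, and by strong induction t_m = 6^m − 2·4^m for all m ≥ 0.

t_m = 6^m − 2·4^m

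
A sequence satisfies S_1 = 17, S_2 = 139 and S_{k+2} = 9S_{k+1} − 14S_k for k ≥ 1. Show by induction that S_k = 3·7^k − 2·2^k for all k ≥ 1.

Base cases: S_1 = 17 and 3·7^1 − 2·2^1 = 17; S_2 = 139 and 3·7^2 − 2·2^2 = 139.
Assume S_j = 3·7^j − 2·2^j for all 1 ≤ j ≤ r, where r ≥ 2.
Then S_{r+1} = 9S_r − 14S_{r−1} = 9·(3·7^r − 2·2^r) − 14·(3·7^{r−1} − 2·2^{r−1}) = 3·(9·7 − 14)7^{r−1} − 2·(9·2 − 14)2^{r−1} = 147·7^{r−1} − 8·2^{r−1} = 3·7^{r+1} − 2·2^{r+1}.
This completes the inductive step, so S_k = 3·7^k − 2·2^k for all k ≥ 1.

S_k = 3·7^k − 2·2^k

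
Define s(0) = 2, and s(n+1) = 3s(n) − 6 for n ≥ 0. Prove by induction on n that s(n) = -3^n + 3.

Base case: s(0) = 2, and -3^0 + 3 = -1 + 3 = 2.
Assume s(r) = -3^r + 3 for some r ≥ 0.
Then s(r+1) = 3s(r) − 6 = 3·(-3^r + 3) − 6 = -3^{r+1} + 9 − 6 = -3^{r+1} + 3.
So the formula holds for r+1, and by induction s(n) = -3^n + 3 for all n ≥ 0.

s(n) = -3^n + 3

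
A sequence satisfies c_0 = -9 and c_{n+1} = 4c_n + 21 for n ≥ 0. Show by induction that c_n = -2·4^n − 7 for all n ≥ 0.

Base case: c_0 = -9, and -2·4^0 − 7 = -2 − 7 = -9.
Assume c_k = -2·4^k − 7 for some k ≥ 0.
Then c_{k+1} = 4c_k + 21 = 4·(-2·4^k − 7) + 21 = -8·4^k − 28 + 21 = -2·4^{k+1} − 7.
Hence c_n = -2·4^n − 7 for every n ≥ 0, by induction.

c_n = -2·4^n − 7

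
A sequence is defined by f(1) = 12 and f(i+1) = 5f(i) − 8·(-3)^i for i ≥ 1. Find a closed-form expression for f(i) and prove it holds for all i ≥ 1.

Claim: f(i) = 3·5^i + (-3)^i.

Base case: f(1) = 12, and 3·5^1 + (-3)^1 = 15 − 3 = 12.
Assume f(r) = 3·5^r + (-3)^r for some r ≥ 1.
Then f(r+1) = 5f(r) − 8·(-3)^r = 5·(3·5^r + (-3)^r) − 8·(-3)^r = 3·5^{r+1} + 5·(-3)^r − 8·(-3)^r = 3·5^{r+1} − 3·(-3)^r = 3·5^{r+1} + (-3)^{r+1}.
Hence f(i) = 3·5^i + (-3)^i for every i ≥ 1, by induction.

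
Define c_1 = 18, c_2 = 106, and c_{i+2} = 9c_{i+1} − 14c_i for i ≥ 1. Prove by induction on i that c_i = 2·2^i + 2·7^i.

Base cases: c_1 = 18 and 2·2^1 + 2·7^1 = 18; c_2 = 106 and 2·2^2 + 2·7^2 = 106.
Assume c_j = 2·2^j + 2·7^j for all 1 ≤ j ≤ k, where k ≥ 2.
Then c_{k+1} = 9c_k − 14c_{k−1} = 9·(2·2^k + 2·7^k) − 14·(2·2^{k−1} + 2·7^{k−1}) = 2·(9·2 − 14)2^{k−1} + 2·(9·7 − 14)7^{k−1} = 8·2^{k−1} + 98·7^{k−1} = 2·2^{k+1} + 2·7^{k+1}.
Hence c_i = 2·2^i + 2·7^i for every i ≥ 1, by strong induction.

c_i = 2·2^i + 2·7^i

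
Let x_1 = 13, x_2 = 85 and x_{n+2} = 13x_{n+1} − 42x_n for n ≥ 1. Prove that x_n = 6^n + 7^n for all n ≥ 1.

Base cases: x_1 = 13 and 6^1 + 7^1 = 13; x_2 = 85 and 6^2 + 7^2 = 85.
Assume x_j = 6^j + 7^j for all 1 ≤ j ≤ k, where k ≥ 2.
Then x_{k+1} = 13x_k − 42x_{k−1} = 13·(6^k + 7^k) − 42·(6^{k−1} + 7^{k−1}) = (13·6 − 42)6^{k−1} + (13·7 − 42)7^{k−1} = 36·6^{k−1} + 49·7^{k−1} = 6^{k+1} + 7^{k+1}.
This completes the inductive step, so x_n = 6^n + 7^n for all n ≥ 1.

x_n = 6^n + 7^n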